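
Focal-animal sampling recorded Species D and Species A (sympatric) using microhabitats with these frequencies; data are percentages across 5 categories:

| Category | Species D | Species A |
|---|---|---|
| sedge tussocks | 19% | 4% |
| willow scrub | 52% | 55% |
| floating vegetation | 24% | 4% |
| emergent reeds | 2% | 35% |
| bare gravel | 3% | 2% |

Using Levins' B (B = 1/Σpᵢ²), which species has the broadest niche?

Species D

Convert percentages to proportions (divide by 100).
Σp_Dᵢ² = 0.19² + 0.52² + 0.24² + 0.02² + 0.03² = 0.0361 + 0.2704 + 0.0576 + 0.0004 + 0.0009 = 0.3654
B_D = 1 / 0.3654 = 2.7367
Σp_Aᵢ² = 0.04² + 0.55² + 0.04² + 0.35² + 0.02² = 0.0016 + 0.3025 + 0.0016 + 0.1225 + 0.0004 = 0.4286
B_A = 1 / 0.4286 = 2.3332
Highest B → broadest niche (most generalist): Species D (B = 2.74).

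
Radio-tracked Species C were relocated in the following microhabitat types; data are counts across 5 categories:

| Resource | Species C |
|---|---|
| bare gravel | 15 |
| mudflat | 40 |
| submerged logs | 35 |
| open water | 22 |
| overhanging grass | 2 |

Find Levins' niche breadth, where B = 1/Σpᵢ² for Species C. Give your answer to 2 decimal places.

Proportions for Species C (n=114): 15/114=0.1316, 40/114=0.3509, 35/114=0.3070, 22/114=0.1930, 2/114=0.0175
Σpᵢ² = 0.1316² + 0.3509² + 0.3070² + 0.1930² + 0.0175² = 0.017319 + 0.123131 + 0.094249 + 0.037249 + 0.000306 = 0.272254
B = 1 / 0.272254 = 3.6730

3.67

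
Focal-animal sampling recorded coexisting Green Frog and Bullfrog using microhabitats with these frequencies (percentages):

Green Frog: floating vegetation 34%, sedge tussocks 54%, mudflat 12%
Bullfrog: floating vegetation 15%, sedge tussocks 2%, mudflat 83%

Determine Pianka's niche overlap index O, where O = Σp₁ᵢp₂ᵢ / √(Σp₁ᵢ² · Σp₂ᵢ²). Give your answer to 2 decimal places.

Convert percentages to proportions (divide by 100).
Σ p₁ᵢp₂ᵢ = 0.0510 + 0.0108 + 0.0996 = 0.1614
Σp_1ᵢ² = 0.34² + 0.54² + 0.12² = 0.1156 + 0.2916 + 0.0144 = 0.4216
Σp_2ᵢ² = 0.15² + 0.02² + 0.83² = 0.0225 + 0.0004 + 0.6889 = 0.7118
O = 0.1614 / √(0.4216 × 0.7118) = 0.1614 / 0.54781 = 0.2946

0.29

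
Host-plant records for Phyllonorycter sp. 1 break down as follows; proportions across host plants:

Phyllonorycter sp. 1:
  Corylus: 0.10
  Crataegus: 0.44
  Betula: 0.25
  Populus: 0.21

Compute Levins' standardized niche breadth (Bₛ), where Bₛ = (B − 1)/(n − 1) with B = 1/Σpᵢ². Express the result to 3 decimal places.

0.741

Σpᵢ² = 0.10² + 0.44² + 0.25² + 0.21² = 0.0100 + 0.1936 + 0.0625 + 0.0441 = 0.3102
B = 1 / 0.3102 = 3.22373
Bₛ = (B − 1)/(n − 1) = (3.22373 − 1)/(4 − 1) = 2.22373/3 = 0.74124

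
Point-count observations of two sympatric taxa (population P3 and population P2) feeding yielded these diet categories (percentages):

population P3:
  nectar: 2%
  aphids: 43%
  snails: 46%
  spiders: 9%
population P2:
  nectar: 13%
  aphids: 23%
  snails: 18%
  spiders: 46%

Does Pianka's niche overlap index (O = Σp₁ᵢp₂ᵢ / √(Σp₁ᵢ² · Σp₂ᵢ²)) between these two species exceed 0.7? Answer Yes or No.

No

Convert percentages to proportions (divide by 100).
Σ p₁ᵢp₂ᵢ = 0.0026 + 0.0989 + 0.0828 + 0.0414 = 0.2257
Σp_1ᵢ² = 0.02² + 0.43² + 0.46² + 0.09² = 0.0004 + 0.1849 + 0.2116 + 0.0081 = 0.4050
Σp_2ᵢ² = 0.13² + 0.23² + 0.18² + 0.46² = 0.0169 + 0.0529 + 0.0324 + 0.2116 = 0.3138
O = 0.2257 / √(0.4050 × 0.3138) = 0.2257 / 0.35650 = 0.6331
O = 0.6331 < 0.7 → No.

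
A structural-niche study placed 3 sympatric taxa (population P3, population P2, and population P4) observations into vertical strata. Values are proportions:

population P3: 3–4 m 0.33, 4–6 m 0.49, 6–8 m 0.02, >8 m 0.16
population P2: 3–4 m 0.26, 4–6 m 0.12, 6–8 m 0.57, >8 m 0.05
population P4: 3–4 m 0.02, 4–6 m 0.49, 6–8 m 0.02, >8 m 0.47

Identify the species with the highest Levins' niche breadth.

population P3

Σp_P3ᵢ² = 0.33² + 0.49² + 0.02² + 0.16² = 0.1089 + 0.2401 + 0.0004 + 0.0256 = 0.3750
B_P3 = 1 / 0.3750 = 2.6667
Σp_P2ᵢ² = 0.26² + 0.12² + 0.57² + 0.05² = 0.0676 + 0.0144 + 0.3249 + 0.0025 = 0.4094
B_P2 = 1 / 0.4094 = 2.4426
Σp_P4ᵢ² = 0.02² + 0.49² + 0.02² + 0.47² = 0.0004 + 0.2401 + 0.0004 + 0.2209 = 0.4618
B_P4 = 1 / 0.4618 = 2.1654
Highest B → broadest niche (most generalist): population P3 (B = 2.67).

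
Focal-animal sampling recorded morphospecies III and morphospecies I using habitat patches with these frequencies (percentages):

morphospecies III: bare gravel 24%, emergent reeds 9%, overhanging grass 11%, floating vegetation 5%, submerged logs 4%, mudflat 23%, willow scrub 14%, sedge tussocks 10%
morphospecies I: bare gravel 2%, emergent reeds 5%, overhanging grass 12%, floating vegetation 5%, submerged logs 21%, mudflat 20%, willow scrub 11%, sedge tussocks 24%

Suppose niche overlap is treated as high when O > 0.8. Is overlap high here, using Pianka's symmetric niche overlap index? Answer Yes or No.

No

Convert percentages to proportions (divide by 100).
Σ p₁ᵢp₂ᵢ = 0.0048 + 0.0045 + 0.0132 + 0.0025 + 0.0084 + 0.0460 + 0.0154 + 0.0240 = 0.1188
Σp_1ᵢ² = 0.24² + 0.09² + 0.11² + 0.05² + 0.04² + 0.23² + 0.14² + 0.10² = 0.0576 + 0.0081 + 0.0121 + 0.0025 + 0.0016 + 0.0529 + 0.0196 + 0.0100 = 0.1644
Σp_2ᵢ² = 0.02² + 0.05² + 0.12² + 0.05² + 0.21² + 0.20² + 0.11² + 0.24² = 0.0004 + 0.0025 + 0.0144 + 0.0025 + 0.0441 + 0.0400 + 0.0121 + 0.0576 = 0.1736
O = 0.1188 / √(0.1644 × 0.1736) = 0.1188 / 0.16894 = 0.7032
O = 0.7032 < 0.8 → No.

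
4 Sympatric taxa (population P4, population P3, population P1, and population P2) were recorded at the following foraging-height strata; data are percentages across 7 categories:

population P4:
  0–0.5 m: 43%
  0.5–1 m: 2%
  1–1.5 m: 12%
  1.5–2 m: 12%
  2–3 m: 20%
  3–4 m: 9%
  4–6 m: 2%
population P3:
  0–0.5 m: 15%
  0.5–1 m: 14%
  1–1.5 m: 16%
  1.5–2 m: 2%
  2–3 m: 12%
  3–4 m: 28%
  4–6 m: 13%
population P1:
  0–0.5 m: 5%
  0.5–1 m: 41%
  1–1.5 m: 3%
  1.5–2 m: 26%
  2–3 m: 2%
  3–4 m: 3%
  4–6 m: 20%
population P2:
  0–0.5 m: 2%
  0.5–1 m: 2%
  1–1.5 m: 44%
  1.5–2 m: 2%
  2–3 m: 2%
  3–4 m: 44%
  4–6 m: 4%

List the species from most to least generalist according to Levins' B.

population P3 > population P4 > population P1 > population P2

Convert percentages to proportions (divide by 100).
Σp_P4ᵢ² = 0.43² + 0.02² + 0.12² + 0.12² + 0.20² + 0.09² + 0.02² = 0.1849 + 0.0004 + 0.0144 + 0.0144 + 0.0400 + 0.0081 + 0.0004 = 0.2626
B_P4 = 1 / 0.2626 = 3.8081
Σp_P3ᵢ² = 0.15² + 0.14² + 0.16² + 0.02² + 0.12² + 0.28² + 0.13² = 0.0225 + 0.0196 + 0.0256 + 0.0004 + 0.0144 + 0.0784 + 0.0169 = 0.1778
B_P3 = 1 / 0.1778 = 5.6243
Σp_P1ᵢ² = 0.05² + 0.41² + 0.03² + 0.26² + 0.02² + 0.03² + 0.20² = 0.0025 + 0.1681 + 0.0009 + 0.0676 + 0.0004 + 0.0009 + 0.0400 = 0.2804
B_P1 = 1 / 0.2804 = 3.5663
Σp_P2ᵢ² = 0.02² + 0.02² + 0.44² + 0.02² + 0.02² + 0.44² + 0.04² = 0.0004 + 0.0004 + 0.1936 + 0.0004 + 0.0004 + 0.1936 + 0.0016 = 0.3904
B_P2 = 1 / 0.3904 = 2.5615
Ranking by B (broadest → narrowest): population P3 (5.62) > population P4 (3.81) > population P1 (3.57) > population P2 (2.56)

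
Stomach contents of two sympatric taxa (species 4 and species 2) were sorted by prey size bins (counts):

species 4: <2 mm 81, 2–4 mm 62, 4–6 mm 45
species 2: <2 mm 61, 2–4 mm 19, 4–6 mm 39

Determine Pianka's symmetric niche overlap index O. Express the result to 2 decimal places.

0.94

Proportions for species 4 (n=188): 81/188=0.4309, 62/188=0.3298, 45/188=0.2394
Proportions for species 2 (n=119): 61/119=0.5126, 19/119=0.1597, 39/119=0.3277
Σ p₁ᵢp₂ᵢ = 0.220879 + 0.052669 + 0.078451 = 0.351999
Σp_1ᵢ² = 0.4309² + 0.3298² + 0.2394² = 0.185675 + 0.108768 + 0.057312 = 0.351755
Σp_2ᵢ² = 0.5126² + 0.1597² + 0.3277² = 0.262759 + 0.025504 + 0.107387 = 0.395650
O = 0.351999 / √(0.351755 × 0.395650) = 0.351999 / 0.3730575 = 0.9436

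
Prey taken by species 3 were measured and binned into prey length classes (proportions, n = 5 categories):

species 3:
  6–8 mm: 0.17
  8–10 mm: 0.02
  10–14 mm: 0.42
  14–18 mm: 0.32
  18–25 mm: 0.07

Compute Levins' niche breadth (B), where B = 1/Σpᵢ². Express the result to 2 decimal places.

3.19

Σpᵢ² = 0.17² + 0.02² + 0.42² + 0.32² + 0.07² = 0.0289 + 0.0004 + 0.1764 + 0.1024 + 0.0049 = 0.3130
B = 1 / 0.3130 = 3.1949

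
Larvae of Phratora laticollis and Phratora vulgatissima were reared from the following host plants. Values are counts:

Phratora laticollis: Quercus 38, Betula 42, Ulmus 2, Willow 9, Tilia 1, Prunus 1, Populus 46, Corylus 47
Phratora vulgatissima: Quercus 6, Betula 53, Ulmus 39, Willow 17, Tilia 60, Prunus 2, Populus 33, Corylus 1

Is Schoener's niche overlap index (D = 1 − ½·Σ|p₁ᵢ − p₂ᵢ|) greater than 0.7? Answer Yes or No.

No

Proportions for Phratora laticollis (n=186): 38/186=0.2043, 42/186=0.2258, 2/186=0.0108, 9/186=0.0484, 1/186=0.0054, 1/186=0.0054, 46/186=0.2473, 47/186=0.2527
Proportions for Phratora vulgatissima (n=211): 6/211=0.0284, 53/211=0.2512, 39/211=0.1848, 17/211=0.0806, 60/211=0.2844, 2/211=0.0095, 33/211=0.1564, 1/211=0.0047
Σ|p₁ᵢ − p₂ᵢ| = 0.1759 + 0.0254 + 0.1740 + 0.0322 + 0.2790 + 0.0041 + 0.0909 + 0.2480 = 1.0295
D = 1 − ½ × 1.0295 = 1 − 0.51475 = 0.48525
D = 0.48525 < 0.7 → No.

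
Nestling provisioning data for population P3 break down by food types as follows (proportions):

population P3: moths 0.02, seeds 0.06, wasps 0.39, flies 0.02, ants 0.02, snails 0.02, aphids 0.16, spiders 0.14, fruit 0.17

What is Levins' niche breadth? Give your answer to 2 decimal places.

Σpᵢ² = 0.02² + 0.06² + 0.39² + 0.02² + 0.02² + 0.02² + 0.16² + 0.14² + 0.17² = 0.0004 + 0.0036 + 0.1521 + 0.0004 + 0.0004 + 0.0004 + 0.0256 + 0.0196 + 0.0289 = 0.2314
B = 1 / 0.2314 = 4.3215

4.32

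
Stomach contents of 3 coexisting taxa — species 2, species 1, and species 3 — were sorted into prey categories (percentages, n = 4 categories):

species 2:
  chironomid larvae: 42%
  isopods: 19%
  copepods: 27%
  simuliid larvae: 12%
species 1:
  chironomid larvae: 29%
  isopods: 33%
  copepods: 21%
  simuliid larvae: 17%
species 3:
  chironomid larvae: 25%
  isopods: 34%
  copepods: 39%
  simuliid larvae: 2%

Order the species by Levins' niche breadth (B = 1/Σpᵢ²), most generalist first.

species 1 > species 2 > species 3

Convert percentages to proportions (divide by 100).
Σp_2ᵢ² = 0.42² + 0.19² + 0.27² + 0.12² = 0.1764 + 0.0361 + 0.0729 + 0.0144 = 0.2998
B_2 = 1 / 0.2998 = 3.3356
Σp_1ᵢ² = 0.29² + 0.33² + 0.21² + 0.17² = 0.0841 + 0.1089 + 0.0441 + 0.0289 = 0.2660
B_1 = 1 / 0.2660 = 3.7594
Σp_3ᵢ² = 0.25² + 0.34² + 0.39² + 0.02² = 0.0625 + 0.1156 + 0.1521 + 0.0004 = 0.3306
B_3 = 1 / 0.3306 = 3.0248
Ranking by B (broadest → narrowest): species 1 (3.76) > species 2 (3.34) > species 3 (3.02)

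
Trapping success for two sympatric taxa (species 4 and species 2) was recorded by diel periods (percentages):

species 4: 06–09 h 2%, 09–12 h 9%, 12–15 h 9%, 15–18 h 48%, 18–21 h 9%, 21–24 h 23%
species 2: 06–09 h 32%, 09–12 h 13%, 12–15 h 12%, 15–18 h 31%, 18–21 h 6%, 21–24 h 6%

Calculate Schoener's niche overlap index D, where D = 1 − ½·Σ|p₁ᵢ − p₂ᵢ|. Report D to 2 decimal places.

Convert percentages to proportions (divide by 100).
Σ|p₁ᵢ − p₂ᵢ| = 0.30 + 0.04 + 0.03 + 0.17 + 0.03 + 0.17 = 0.74
D = 1 − ½ × 0.74 = 1 − 0.370 = 0.6300

0.63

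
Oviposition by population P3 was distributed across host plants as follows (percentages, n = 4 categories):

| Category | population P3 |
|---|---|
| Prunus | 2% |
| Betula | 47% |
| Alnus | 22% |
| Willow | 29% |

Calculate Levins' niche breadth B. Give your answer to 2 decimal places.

2.83

Convert percentages to proportions (divide by 100).
Σpᵢ² = 0.02² + 0.47² + 0.22² + 0.29² = 0.0004 + 0.2209 + 0.0484 + 0.0841 = 0.3538
B = 1 / 0.3538 = 2.8265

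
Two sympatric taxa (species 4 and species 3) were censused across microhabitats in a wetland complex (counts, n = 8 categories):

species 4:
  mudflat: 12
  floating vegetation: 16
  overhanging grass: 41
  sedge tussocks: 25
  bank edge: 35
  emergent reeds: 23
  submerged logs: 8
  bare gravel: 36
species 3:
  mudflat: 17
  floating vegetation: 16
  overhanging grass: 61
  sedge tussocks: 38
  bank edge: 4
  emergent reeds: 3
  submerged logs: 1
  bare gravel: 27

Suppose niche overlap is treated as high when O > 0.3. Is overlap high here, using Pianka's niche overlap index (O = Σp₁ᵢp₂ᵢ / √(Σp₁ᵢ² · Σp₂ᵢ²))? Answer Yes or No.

Yes

Proportions for species 4 (n=196): 12/196=0.0612, 16/196=0.0816, 41/196=0.2092, 25/196=0.1276, 35/196=0.1786, 23/196=0.1173, 8/196=0.0408, 36/196=0.1837
Proportions for species 3 (n=167): 17/167=0.1018, 16/167=0.0958, 61/167=0.3653, 38/167=0.2275, 4/167=0.0240, 3/167=0.0180, 1/167=0.0060, 27/167=0.1617
Σ p₁ᵢp₂ᵢ = 0.006230 + 0.007817 + 0.076421 + 0.029029 + 0.004286 + 0.002111 + 0.000245 + 0.029704 = 0.155843
Σp_1ᵢ² = 0.0612² + 0.0816² + 0.2092² + 0.1276² + 0.1786² + 0.1173² + 0.0408² + 0.1837² = 0.003745 + 0.006659 + 0.043765 + 0.016282 + 0.031898 + 0.013759 + 0.001665 + 0.033746 = 0.151519
Σp_2ᵢ² = 0.1018² + 0.0958² + 0.3653² + 0.2275² + 0.0240² + 0.0180² + 0.0060² + 0.1617² = 0.010363 + 0.009178 + 0.133444 + 0.051756 + 0.000576 + 0.000324 + 0.000036 + 0.026147 = 0.231824
O = 0.155843 / √(0.151519 × 0.231824) = 0.155843 / 0.1874186 = 0.8315
O = 0.8315 > 0.3 → Yes.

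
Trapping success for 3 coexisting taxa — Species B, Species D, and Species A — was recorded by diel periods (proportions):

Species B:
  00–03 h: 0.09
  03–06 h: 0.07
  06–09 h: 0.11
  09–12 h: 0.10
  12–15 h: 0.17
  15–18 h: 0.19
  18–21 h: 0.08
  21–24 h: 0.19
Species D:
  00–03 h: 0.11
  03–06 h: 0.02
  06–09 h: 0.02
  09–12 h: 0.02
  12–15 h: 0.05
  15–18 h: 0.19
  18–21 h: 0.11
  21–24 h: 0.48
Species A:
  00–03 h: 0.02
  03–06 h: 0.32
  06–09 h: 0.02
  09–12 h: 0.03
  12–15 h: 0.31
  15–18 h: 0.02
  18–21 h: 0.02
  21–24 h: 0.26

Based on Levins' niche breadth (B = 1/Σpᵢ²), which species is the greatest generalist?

Species B

Σp_Bᵢ² = 0.09² + 0.07² + 0.11² + 0.10² + 0.17² + 0.19² + 0.08² + 0.19² = 0.0081 + 0.0049 + 0.0121 + 0.0100 + 0.0289 + 0.0361 + 0.0064 + 0.0361 = 0.1426
B_B = 1 / 0.1426 = 7.0126
Σp_Dᵢ² = 0.11² + 0.02² + 0.02² + 0.02² + 0.05² + 0.19² + 0.11² + 0.48² = 0.0121 + 0.0004 + 0.0004 + 0.0004 + 0.0025 + 0.0361 + 0.0121 + 0.2304 = 0.2944
B_D = 1 / 0.2944 = 3.3967
Σp_Aᵢ² = 0.02² + 0.32² + 0.02² + 0.03² + 0.31² + 0.02² + 0.02² + 0.26² = 0.0004 + 0.1024 + 0.0004 + 0.0009 + 0.0961 + 0.0004 + 0.0004 + 0.0676 = 0.2686
B_A = 1 / 0.2686 = 3.7230
Highest B → broadest niche (most generalist): Species B (B = 7.01).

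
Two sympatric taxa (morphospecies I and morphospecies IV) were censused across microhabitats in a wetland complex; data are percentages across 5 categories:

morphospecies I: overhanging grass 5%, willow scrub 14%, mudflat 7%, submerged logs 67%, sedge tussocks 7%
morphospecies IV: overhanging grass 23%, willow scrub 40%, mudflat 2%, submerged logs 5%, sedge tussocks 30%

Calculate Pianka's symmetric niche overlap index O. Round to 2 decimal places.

0.32

Convert percentages to proportions (divide by 100).
Σ p₁ᵢp₂ᵢ = 0.0115 + 0.0560 + 0.0014 + 0.0335 + 0.0210 = 0.1234
Σp_1ᵢ² = 0.05² + 0.14² + 0.07² + 0.67² + 0.07² = 0.0025 + 0.0196 + 0.0049 + 0.4489 + 0.0049 = 0.4808
Σp_2ᵢ² = 0.23² + 0.40² + 0.02² + 0.05² + 0.30² = 0.0529 + 0.1600 + 0.0004 + 0.0025 + 0.0900 = 0.3058
O = 0.1234 / √(0.4808 × 0.3058) = 0.1234 / 0.38344 = 0.3218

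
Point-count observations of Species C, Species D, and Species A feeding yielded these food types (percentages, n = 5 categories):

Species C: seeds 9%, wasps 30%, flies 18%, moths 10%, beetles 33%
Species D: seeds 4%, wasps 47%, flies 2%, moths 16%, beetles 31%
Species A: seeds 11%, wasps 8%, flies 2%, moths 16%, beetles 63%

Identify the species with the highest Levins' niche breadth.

Convert percentages to proportions (divide by 100).
Σp_Cᵢ² = 0.09² + 0.30² + 0.18² + 0.10² + 0.33² = 0.0081 + 0.0900 + 0.0324 + 0.0100 + 0.1089 = 0.2494
B_C = 1 / 0.2494 = 4.0096
Σp_Dᵢ² = 0.04² + 0.47² + 0.02² + 0.16² + 0.31² = 0.0016 + 0.2209 + 0.0004 + 0.0256 + 0.0961 = 0.3446
B_D = 1 / 0.3446 = 2.9019
Σp_Aᵢ² = 0.11² + 0.08² + 0.02² + 0.16² + 0.63² = 0.0121 + 0.0064 + 0.0004 + 0.0256 + 0.3969 = 0.4414
B_A = 1 / 0.4414 = 2.2655
Highest B → broadest niche (most generalist): Species C (B = 4.01).

Species C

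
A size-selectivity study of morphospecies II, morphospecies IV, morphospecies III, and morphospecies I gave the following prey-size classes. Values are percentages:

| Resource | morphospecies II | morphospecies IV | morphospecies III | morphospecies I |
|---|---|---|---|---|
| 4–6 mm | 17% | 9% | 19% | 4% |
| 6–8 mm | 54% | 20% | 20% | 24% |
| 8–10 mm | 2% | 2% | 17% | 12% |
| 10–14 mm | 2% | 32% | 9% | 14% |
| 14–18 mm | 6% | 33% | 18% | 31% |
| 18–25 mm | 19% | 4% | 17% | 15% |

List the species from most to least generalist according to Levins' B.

Convert percentages to proportions (divide by 100).
Σp_IIᵢ² = 0.17² + 0.54² + 0.02² + 0.02² + 0.06² + 0.19² = 0.0289 + 0.2916 + 0.0004 + 0.0004 + 0.0036 + 0.0361 = 0.3610
B_II = 1 / 0.3610 = 2.7701
Σp_IVᵢ² = 0.09² + 0.20² + 0.02² + 0.32² + 0.33² + 0.04² = 0.0081 + 0.0400 + 0.0004 + 0.1024 + 0.1089 + 0.0016 = 0.2614
B_IV = 1 / 0.2614 = 3.8256
Σp_IIIᵢ² = 0.19² + 0.20² + 0.17² + 0.09² + 0.18² + 0.17² = 0.0361 + 0.0400 + 0.0289 + 0.0081 + 0.0324 + 0.0289 = 0.1744
B_III = 1 / 0.1744 = 5.7339
Σp_Iᵢ² = 0.04² + 0.24² + 0.12² + 0.14² + 0.31² + 0.15² = 0.0016 + 0.0576 + 0.0144 + 0.0196 + 0.0961 + 0.0225 = 0.2118
B_I = 1 / 0.2118 = 4.7214
Ranking by B (broadest → narrowest): morphospecies III (5.73) > morphospecies I (4.72) > morphospecies IV (3.83) > morphospecies II (2.77)

morphospecies III > morphospecies I > morphospecies IV > morphospecies II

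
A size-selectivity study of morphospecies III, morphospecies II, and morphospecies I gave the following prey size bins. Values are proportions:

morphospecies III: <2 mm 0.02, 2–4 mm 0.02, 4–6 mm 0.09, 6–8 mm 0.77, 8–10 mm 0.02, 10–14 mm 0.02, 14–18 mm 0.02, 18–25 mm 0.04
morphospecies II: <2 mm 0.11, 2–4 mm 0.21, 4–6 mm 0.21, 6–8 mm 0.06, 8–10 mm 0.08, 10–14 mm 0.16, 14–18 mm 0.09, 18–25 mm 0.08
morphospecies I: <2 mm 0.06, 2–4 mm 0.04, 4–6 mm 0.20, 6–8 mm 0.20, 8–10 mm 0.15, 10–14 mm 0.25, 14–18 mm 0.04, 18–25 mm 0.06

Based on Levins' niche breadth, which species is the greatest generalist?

Σp_IIIᵢ² = 0.02² + 0.02² + 0.09² + 0.77² + 0.02² + 0.02² + 0.02² + 0.04² = 0.0004 + 0.0004 + 0.0081 + 0.5929 + 0.0004 + 0.0004 + 0.0004 + 0.0016 = 0.6046
B_III = 1 / 0.6046 = 1.6540
Σp_IIᵢ² = 0.11² + 0.21² + 0.21² + 0.06² + 0.08² + 0.16² + 0.09² + 0.08² = 0.0121 + 0.0441 + 0.0441 + 0.0036 + 0.0064 + 0.0256 + 0.0081 + 0.0064 = 0.1504
B_II = 1 / 0.1504 = 6.6489
Σp_Iᵢ² = 0.06² + 0.04² + 0.20² + 0.20² + 0.15² + 0.25² + 0.04² + 0.06² = 0.0036 + 0.0016 + 0.0400 + 0.0400 + 0.0225 + 0.0625 + 0.0016 + 0.0036 = 0.1754
B_I = 1 / 0.1754 = 5.7013
Highest B → broadest niche (most generalist): morphospecies II (B = 6.65).

morphospecies II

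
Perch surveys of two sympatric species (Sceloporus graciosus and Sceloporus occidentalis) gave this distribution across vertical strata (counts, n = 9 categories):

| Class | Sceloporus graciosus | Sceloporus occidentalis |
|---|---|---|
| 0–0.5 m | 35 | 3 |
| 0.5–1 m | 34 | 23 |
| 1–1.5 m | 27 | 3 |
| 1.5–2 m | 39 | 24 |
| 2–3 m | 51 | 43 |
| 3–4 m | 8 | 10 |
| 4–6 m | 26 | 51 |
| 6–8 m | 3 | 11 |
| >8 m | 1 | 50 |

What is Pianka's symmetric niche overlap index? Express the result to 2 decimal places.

Proportions for Sceloporus graciosus (n=224): 35/224=0.1563, 34/224=0.1518, 27/224=0.1205, 39/224=0.1741, 51/224=0.2277, 8/224=0.0357, 26/224=0.1161, 3/224=0.0134, 1/224=0.0045
Proportions for Sceloporus occidentalis (n=218): 3/218=0.0138, 23/218=0.1055, 3/218=0.0138, 24/218=0.1101, 43/218=0.1972, 10/218=0.0459, 51/218=0.2339, 11/218=0.0505, 50/218=0.2294
Σ p₁ᵢp₂ᵢ = 0.002157 + 0.016015 + 0.001663 + 0.019168 + 0.044902 + 0.001639 + 0.027156 + 0.000677 + 0.001032 = 0.114409
Σp_1ᵢ² = 0.1563² + 0.1518² + 0.1205² + 0.1741² + 0.2277² + 0.0357² + 0.1161² + 0.0134² + 0.0045² = 0.024430 + 0.023043 + 0.014520 + 0.030311 + 0.051847 + 0.001274 + 0.013479 + 0.000180 + 0.000020 = 0.159104
Σp_2ᵢ² = 0.0138² + 0.1055² + 0.0138² + 0.1101² + 0.1972² + 0.0459² + 0.2339² + 0.0505² + 0.2294² = 0.000190 + 0.011130 + 0.000190 + 0.012122 + 0.038888 + 0.002107 + 0.054709 + 0.002550 + 0.052624 = 0.174510
O = 0.114409 / √(0.159104 × 0.174510) = 0.114409 / 0.1666290 = 0.6866

0.69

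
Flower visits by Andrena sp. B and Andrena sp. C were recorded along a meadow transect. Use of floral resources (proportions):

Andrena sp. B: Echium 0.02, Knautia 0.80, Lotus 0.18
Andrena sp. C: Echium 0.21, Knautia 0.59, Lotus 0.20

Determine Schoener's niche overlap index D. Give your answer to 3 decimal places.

Σ|p₁ᵢ − p₂ᵢ| = 0.19 + 0.21 + 0.02 = 0.42
D = 1 − ½ × 0.42 = 1 − 0.210 = 0.79000

0.790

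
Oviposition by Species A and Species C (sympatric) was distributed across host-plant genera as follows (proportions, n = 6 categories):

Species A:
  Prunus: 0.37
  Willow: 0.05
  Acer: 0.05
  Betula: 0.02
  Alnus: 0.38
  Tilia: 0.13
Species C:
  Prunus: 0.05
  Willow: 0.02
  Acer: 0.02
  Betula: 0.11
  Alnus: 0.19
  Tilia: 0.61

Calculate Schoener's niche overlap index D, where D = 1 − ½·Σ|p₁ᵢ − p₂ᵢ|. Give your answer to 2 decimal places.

Σ|p₁ᵢ − p₂ᵢ| = 0.32 + 0.03 + 0.03 + 0.09 + 0.19 + 0.48 = 1.14
D = 1 − ½ × 1.14 = 1 − 0.570 = 0.4300

0.43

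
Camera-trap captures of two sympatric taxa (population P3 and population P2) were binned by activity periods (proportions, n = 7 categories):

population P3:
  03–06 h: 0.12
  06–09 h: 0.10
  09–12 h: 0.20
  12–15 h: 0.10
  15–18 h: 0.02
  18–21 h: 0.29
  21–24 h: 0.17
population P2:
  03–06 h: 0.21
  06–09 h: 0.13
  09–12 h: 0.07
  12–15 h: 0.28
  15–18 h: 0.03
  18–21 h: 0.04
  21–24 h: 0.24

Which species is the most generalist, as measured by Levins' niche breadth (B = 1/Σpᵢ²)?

Σp_P3ᵢ² = 0.12² + 0.10² + 0.20² + 0.10² + 0.02² + 0.29² + 0.17² = 0.0144 + 0.0100 + 0.0400 + 0.0100 + 0.0004 + 0.0841 + 0.0289 = 0.1878
B_P3 = 1 / 0.1878 = 5.3248
Σp_P2ᵢ² = 0.21² + 0.13² + 0.07² + 0.28² + 0.03² + 0.04² + 0.24² = 0.0441 + 0.0169 + 0.0049 + 0.0784 + 0.0009 + 0.0016 + 0.0576 = 0.2044
B_P2 = 1 / 0.2044 = 4.8924
Highest B → broadest niche (most generalist): population P3 (B = 5.32).

population P3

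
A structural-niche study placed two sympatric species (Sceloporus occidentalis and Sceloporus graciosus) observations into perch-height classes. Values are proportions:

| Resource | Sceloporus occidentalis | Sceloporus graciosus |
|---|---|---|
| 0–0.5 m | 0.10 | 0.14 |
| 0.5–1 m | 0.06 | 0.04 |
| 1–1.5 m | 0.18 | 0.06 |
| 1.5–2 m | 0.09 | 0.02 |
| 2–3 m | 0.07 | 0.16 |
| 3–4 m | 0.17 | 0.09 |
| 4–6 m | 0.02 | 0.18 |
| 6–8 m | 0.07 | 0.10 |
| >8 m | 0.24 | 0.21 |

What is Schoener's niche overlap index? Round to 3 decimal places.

0.680

Σ|p₁ᵢ − p₂ᵢ| = 0.04 + 0.02 + 0.12 + 0.07 + 0.09 + 0.08 + 0.16 + 0.03 + 0.03 = 0.64
D = 1 − ½ × 0.64 = 1 − 0.320 = 0.68000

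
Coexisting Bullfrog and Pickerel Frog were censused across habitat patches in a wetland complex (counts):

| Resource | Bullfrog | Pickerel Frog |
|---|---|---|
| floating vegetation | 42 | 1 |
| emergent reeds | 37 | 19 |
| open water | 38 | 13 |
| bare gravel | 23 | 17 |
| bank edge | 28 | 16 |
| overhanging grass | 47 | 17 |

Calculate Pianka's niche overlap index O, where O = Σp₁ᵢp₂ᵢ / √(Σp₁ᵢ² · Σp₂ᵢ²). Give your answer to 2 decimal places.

Proportions for Bullfrog (n=215): 42/215=0.1953, 37/215=0.1721, 38/215=0.1767, 23/215=0.1070, 28/215=0.1302, 47/215=0.2186
Proportions for Pickerel Frog (n=83): 1/83=0.0120, 19/83=0.2289, 13/83=0.1566, 17/83=0.2048, 16/83=0.1928, 17/83=0.2048
Σ p₁ᵢp₂ᵢ = 0.002344 + 0.039394 + 0.027671 + 0.021914 + 0.025103 + 0.044769 = 0.161195
Σp_1ᵢ² = 0.1953² + 0.1721² + 0.1767² + 0.1070² + 0.1302² + 0.2186² = 0.038142 + 0.029618 + 0.031223 + 0.011449 + 0.016952 + 0.047786 = 0.175170
Σp_2ᵢ² = 0.0120² + 0.2289² + 0.1566² + 0.2048² + 0.1928² + 0.2048² = 0.000144 + 0.052395 + 0.024524 + 0.041943 + 0.037172 + 0.041943 = 0.198121
O = 0.161195 / √(0.175170 × 0.198121) = 0.161195 / 0.1862924 = 0.8653

0.87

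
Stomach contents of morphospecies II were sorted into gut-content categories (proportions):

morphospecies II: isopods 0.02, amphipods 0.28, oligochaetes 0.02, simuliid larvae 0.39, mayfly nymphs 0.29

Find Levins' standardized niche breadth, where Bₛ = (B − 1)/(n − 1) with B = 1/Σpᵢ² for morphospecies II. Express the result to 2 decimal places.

0.54

Σpᵢ² = 0.02² + 0.28² + 0.02² + 0.39² + 0.29² = 0.0004 + 0.0784 + 0.0004 + 0.1521 + 0.0841 = 0.3154
B = 1 / 0.3154 = 3.1706
Bₛ = (B − 1)/(n − 1) = (3.1706 − 1)/(5 − 1) = 2.1706/4 = 0.5427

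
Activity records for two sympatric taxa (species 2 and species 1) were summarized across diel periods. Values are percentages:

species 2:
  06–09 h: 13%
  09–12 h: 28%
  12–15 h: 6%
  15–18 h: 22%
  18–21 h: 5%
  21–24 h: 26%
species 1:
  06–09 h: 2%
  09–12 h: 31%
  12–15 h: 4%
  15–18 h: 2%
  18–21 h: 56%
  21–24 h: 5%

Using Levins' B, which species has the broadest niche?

Convert percentages to proportions (divide by 100).
Σp_2ᵢ² = 0.13² + 0.28² + 0.06² + 0.22² + 0.05² + 0.26² = 0.0169 + 0.0784 + 0.0036 + 0.0484 + 0.0025 + 0.0676 = 0.2174
B_2 = 1 / 0.2174 = 4.5998
Σp_1ᵢ² = 0.02² + 0.31² + 0.04² + 0.02² + 0.56² + 0.05² = 0.0004 + 0.0961 + 0.0016 + 0.0004 + 0.3136 + 0.0025 = 0.4146
B_1 = 1 / 0.4146 = 2.4120
Highest B → broadest niche (most generalist): species 2 (B = 4.60).

species 2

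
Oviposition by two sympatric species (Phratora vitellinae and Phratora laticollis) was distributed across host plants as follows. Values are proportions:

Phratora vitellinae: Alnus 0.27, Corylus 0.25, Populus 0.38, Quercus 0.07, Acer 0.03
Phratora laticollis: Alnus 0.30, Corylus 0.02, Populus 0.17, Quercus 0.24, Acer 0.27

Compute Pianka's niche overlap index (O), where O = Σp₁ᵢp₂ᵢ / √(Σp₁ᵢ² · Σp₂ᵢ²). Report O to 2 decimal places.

Σ p₁ᵢp₂ᵢ = 0.0810 + 0.0050 + 0.0646 + 0.0168 + 0.0081 = 0.1755
Σp_1ᵢ² = 0.27² + 0.25² + 0.38² + 0.07² + 0.03² = 0.0729 + 0.0625 + 0.1444 + 0.0049 + 0.0009 = 0.2856
Σp_2ᵢ² = 0.30² + 0.02² + 0.17² + 0.24² + 0.27² = 0.0900 + 0.0004 + 0.0289 + 0.0576 + 0.0729 = 0.2498
O = 0.1755 / √(0.2856 × 0.2498) = 0.1755 / 0.26710 = 0.6571

0.66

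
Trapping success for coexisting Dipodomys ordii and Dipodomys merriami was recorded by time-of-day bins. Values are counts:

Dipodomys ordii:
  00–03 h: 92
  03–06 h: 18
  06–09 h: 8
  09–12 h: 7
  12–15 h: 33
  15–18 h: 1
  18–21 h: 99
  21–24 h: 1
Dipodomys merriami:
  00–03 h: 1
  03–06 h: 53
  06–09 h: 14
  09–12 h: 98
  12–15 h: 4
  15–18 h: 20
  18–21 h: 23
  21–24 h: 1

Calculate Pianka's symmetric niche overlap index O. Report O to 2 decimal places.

Proportions for Dipodomys ordii (n=259): 92/259=0.3552, 18/259=0.0695, 8/259=0.0309, 7/259=0.0270, 33/259=0.1274, 1/259=0.0039, 99/259=0.3822, 1/259=0.0039
Proportions for Dipodomys merriami (n=214): 1/214=0.0047, 53/214=0.2477, 14/214=0.0654, 98/214=0.4579, 4/214=0.0187, 20/214=0.0935, 23/214=0.1075, 1/214=0.0047
Σ p₁ᵢp₂ᵢ = 0.001669 + 0.017215 + 0.002021 + 0.012363 + 0.002382 + 0.000365 + 0.041087 + 0.000018 = 0.077120
Σp_1ᵢ² = 0.3552² + 0.0695² + 0.0309² + 0.0270² + 0.1274² + 0.0039² + 0.3822² + 0.0039² = 0.126167 + 0.004830 + 0.000955 + 0.000729 + 0.016231 + 0.000015 + 0.146077 + 0.000015 = 0.295019
Σp_2ᵢ² = 0.0047² + 0.2477² + 0.0654² + 0.4579² + 0.0187² + 0.0935² + 0.1075² + 0.0047² = 0.000022 + 0.061355 + 0.004277 + 0.209672 + 0.000350 + 0.008742 + 0.011556 + 0.000022 = 0.295996
O = 0.077120 / √(0.295019 × 0.295996) = 0.077120 / 0.2955071 = 0.2610

0.26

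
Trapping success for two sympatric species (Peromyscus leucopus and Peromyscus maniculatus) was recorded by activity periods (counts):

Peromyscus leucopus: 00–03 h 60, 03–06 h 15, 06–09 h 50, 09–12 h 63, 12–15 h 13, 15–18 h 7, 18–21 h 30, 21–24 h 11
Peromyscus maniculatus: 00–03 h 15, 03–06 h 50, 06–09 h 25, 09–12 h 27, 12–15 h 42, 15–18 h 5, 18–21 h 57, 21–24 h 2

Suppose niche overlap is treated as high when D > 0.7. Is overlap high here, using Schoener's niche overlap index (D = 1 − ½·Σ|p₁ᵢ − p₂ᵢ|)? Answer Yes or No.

No

Proportions for Peromyscus leucopus (n=249): 60/249=0.2410, 15/249=0.0602, 50/249=0.2008, 63/249=0.2530, 13/249=0.0522, 7/249=0.0281, 30/249=0.1205, 11/249=0.0442
Proportions for Peromyscus maniculatus (n=223): 15/223=0.0673, 50/223=0.2242, 25/223=0.1121, 27/223=0.1211, 42/223=0.1883, 5/223=0.0224, 57/223=0.2556, 2/223=0.0090
Σ|p₁ᵢ − p₂ᵢ| = 0.1737 + 0.1640 + 0.0887 + 0.1319 + 0.1361 + 0.0057 + 0.1351 + 0.0352 = 0.8704
D = 1 − ½ × 0.8704 = 1 − 0.43520 = 0.56480
D = 0.56480 < 0.7 → No.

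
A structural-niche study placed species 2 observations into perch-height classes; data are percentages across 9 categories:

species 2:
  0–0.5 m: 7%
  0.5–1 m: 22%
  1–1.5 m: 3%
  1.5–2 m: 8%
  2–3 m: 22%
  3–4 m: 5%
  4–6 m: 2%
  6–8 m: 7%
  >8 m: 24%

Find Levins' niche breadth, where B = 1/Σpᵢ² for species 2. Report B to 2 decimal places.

5.73

Convert percentages to proportions (divide by 100).
Σpᵢ² = 0.07² + 0.22² + 0.03² + 0.08² + 0.22² + 0.05² + 0.02² + 0.07² + 0.24² = 0.0049 + 0.0484 + 0.0009 + 0.0064 + 0.0484 + 0.0025 + 0.0004 + 0.0049 + 0.0576 = 0.1744
B = 1 / 0.1744 = 5.7339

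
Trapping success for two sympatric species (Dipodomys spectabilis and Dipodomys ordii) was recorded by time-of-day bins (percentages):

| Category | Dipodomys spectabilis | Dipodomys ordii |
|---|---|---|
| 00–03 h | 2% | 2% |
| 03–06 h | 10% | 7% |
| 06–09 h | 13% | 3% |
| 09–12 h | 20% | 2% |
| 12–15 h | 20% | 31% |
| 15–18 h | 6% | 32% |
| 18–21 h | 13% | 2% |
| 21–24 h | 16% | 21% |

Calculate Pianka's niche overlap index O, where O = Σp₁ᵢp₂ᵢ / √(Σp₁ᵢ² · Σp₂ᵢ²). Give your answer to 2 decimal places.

0.68

Convert percentages to proportions (divide by 100).
Σ p₁ᵢp₂ᵢ = 0.0004 + 0.0070 + 0.0039 + 0.0040 + 0.0620 + 0.0192 + 0.0026 + 0.0336 = 0.1327
Σp_1ᵢ² = 0.02² + 0.10² + 0.13² + 0.20² + 0.20² + 0.06² + 0.13² + 0.16² = 0.0004 + 0.0100 + 0.0169 + 0.0400 + 0.0400 + 0.0036 + 0.0169 + 0.0256 = 0.1534
Σp_2ᵢ² = 0.02² + 0.07² + 0.03² + 0.02² + 0.31² + 0.32² + 0.02² + 0.21² = 0.0004 + 0.0049 + 0.0009 + 0.0004 + 0.0961 + 0.1024 + 0.0004 + 0.0441 = 0.2496
O = 0.1327 / √(0.1534 × 0.2496) = 0.1327 / 0.19567 = 0.6782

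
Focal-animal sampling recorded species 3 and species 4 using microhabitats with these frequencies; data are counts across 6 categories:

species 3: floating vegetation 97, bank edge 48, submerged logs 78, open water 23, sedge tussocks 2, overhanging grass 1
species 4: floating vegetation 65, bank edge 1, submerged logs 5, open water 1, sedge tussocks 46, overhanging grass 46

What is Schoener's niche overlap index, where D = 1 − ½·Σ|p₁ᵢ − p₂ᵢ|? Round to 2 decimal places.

0.44

Proportions for species 3 (n=249): 97/249=0.3896, 48/249=0.1928, 78/249=0.3133, 23/249=0.0924, 2/249=0.0080, 1/249=0.0040
Proportions for species 4 (n=164): 65/164=0.3963, 1/164=0.0061, 5/164=0.0305, 1/164=0.0061, 46/164=0.2805, 46/164=0.2805
Σ|p₁ᵢ − p₂ᵢ| = 0.0067 + 0.1867 + 0.2828 + 0.0863 + 0.2725 + 0.2765 = 1.1115
D = 1 − ½ × 1.1115 = 1 − 0.55575 = 0.44425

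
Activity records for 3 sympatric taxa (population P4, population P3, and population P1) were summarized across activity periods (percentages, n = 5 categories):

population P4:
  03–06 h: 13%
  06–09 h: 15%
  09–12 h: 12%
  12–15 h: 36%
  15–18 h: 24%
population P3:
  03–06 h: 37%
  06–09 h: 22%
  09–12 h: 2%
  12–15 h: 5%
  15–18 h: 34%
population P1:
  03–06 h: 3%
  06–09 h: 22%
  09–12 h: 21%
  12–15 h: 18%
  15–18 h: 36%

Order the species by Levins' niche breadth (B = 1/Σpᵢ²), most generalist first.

Convert percentages to proportions (divide by 100).
Σp_P4ᵢ² = 0.13² + 0.15² + 0.12² + 0.36² + 0.24² = 0.0169 + 0.0225 + 0.0144 + 0.1296 + 0.0576 = 0.2410
B_P4 = 1 / 0.2410 = 4.1494
Σp_P3ᵢ² = 0.37² + 0.22² + 0.02² + 0.05² + 0.34² = 0.1369 + 0.0484 + 0.0004 + 0.0025 + 0.1156 = 0.3038
B_P3 = 1 / 0.3038 = 3.2916
Σp_P1ᵢ² = 0.03² + 0.22² + 0.21² + 0.18² + 0.36² = 0.0009 + 0.0484 + 0.0441 + 0.0324 + 0.1296 = 0.2554
B_P1 = 1 / 0.2554 = 3.9154
Ranking by B (broadest → narrowest): population P4 (4.15) > population P1 (3.92) > population P3 (3.29)

population P4 > population P1 > population P3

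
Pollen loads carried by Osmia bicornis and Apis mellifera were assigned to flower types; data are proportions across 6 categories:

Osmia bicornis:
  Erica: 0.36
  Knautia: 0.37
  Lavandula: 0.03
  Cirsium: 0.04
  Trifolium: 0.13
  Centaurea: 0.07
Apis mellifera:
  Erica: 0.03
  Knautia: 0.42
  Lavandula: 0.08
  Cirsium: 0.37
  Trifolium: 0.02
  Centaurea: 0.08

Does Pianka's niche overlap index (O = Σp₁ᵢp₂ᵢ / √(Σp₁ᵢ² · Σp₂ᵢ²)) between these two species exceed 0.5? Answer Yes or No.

Yes

Σ p₁ᵢp₂ᵢ = 0.0108 + 0.1554 + 0.0024 + 0.0148 + 0.0026 + 0.0056 = 0.1916
Σp_1ᵢ² = 0.36² + 0.37² + 0.03² + 0.04² + 0.13² + 0.07² = 0.1296 + 0.1369 + 0.0009 + 0.0016 + 0.0169 + 0.0049 = 0.2908
Σp_2ᵢ² = 0.03² + 0.42² + 0.08² + 0.37² + 0.02² + 0.08² = 0.0009 + 0.1764 + 0.0064 + 0.1369 + 0.0004 + 0.0064 = 0.3274
O = 0.1916 / √(0.2908 × 0.3274) = 0.1916 / 0.30856 = 0.6209
O = 0.6209 > 0.5 → Yes.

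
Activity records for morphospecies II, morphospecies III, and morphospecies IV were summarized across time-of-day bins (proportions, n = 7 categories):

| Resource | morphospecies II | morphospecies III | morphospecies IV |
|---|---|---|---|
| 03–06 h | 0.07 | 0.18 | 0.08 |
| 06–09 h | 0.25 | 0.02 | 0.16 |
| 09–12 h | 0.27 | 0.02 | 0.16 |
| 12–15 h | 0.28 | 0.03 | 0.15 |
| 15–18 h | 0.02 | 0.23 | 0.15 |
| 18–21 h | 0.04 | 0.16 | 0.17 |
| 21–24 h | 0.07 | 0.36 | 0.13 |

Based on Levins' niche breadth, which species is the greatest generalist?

Σp_IIᵢ² = 0.07² + 0.25² + 0.27² + 0.28² + 0.02² + 0.04² + 0.07² = 0.0049 + 0.0625 + 0.0729 + 0.0784 + 0.0004 + 0.0016 + 0.0049 = 0.2256
B_II = 1 / 0.2256 = 4.4326
Σp_IIIᵢ² = 0.18² + 0.02² + 0.02² + 0.03² + 0.23² + 0.16² + 0.36² = 0.0324 + 0.0004 + 0.0004 + 0.0009 + 0.0529 + 0.0256 + 0.1296 = 0.2422
B_III = 1 / 0.2422 = 4.1288
Σp_IVᵢ² = 0.08² + 0.16² + 0.16² + 0.15² + 0.15² + 0.17² + 0.13² = 0.0064 + 0.0256 + 0.0256 + 0.0225 + 0.0225 + 0.0289 + 0.0169 = 0.1484
B_IV = 1 / 0.1484 = 6.7385
Highest B → broadest niche (most generalist): morphospecies IV (B = 6.74).

morphospecies IV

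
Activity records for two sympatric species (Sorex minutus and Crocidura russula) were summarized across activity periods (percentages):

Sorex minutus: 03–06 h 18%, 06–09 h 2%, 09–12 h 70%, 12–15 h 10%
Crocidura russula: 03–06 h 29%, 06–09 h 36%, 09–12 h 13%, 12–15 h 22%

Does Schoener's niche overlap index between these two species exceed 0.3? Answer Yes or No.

Convert percentages to proportions (divide by 100).
Σ|p₁ᵢ − p₂ᵢ| = 0.11 + 0.34 + 0.57 + 0.12 = 1.14
D = 1 − ½ × 1.14 = 1 − 0.570 = 0.4300
D = 0.4300 > 0.3 → Yes.

Yes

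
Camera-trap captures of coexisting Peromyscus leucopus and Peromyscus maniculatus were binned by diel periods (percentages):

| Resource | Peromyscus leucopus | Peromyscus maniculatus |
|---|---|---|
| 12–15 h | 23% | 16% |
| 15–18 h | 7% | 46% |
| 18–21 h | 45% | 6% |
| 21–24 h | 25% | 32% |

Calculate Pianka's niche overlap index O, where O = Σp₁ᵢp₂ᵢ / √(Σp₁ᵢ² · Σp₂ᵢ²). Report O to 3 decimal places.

0.529

Convert percentages to proportions (divide by 100).
Σ p₁ᵢp₂ᵢ = 0.0368 + 0.0322 + 0.0270 + 0.0800 = 0.1760
Σp_1ᵢ² = 0.23² + 0.07² + 0.45² + 0.25² = 0.0529 + 0.0049 + 0.2025 + 0.0625 = 0.3228
Σp_2ᵢ² = 0.16² + 0.46² + 0.06² + 0.32² = 0.0256 + 0.2116 + 0.0036 + 0.1024 = 0.3432
O = 0.1760 / √(0.3228 × 0.3432) = 0.1760 / 0.332844 = 0.52878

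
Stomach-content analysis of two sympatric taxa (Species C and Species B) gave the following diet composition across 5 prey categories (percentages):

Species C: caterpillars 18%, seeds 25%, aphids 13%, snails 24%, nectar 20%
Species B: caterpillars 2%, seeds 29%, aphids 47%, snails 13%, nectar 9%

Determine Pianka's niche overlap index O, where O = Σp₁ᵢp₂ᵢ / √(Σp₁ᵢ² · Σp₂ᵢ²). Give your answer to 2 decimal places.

Convert percentages to proportions (divide by 100).
Σ p₁ᵢp₂ᵢ = 0.0036 + 0.0725 + 0.0611 + 0.0312 + 0.0180 = 0.1864
Σp_1ᵢ² = 0.18² + 0.25² + 0.13² + 0.24² + 0.20² = 0.0324 + 0.0625 + 0.0169 + 0.0576 + 0.0400 = 0.2094
Σp_2ᵢ² = 0.02² + 0.29² + 0.47² + 0.13² + 0.09² = 0.0004 + 0.0841 + 0.2209 + 0.0169 + 0.0081 = 0.3304
O = 0.1864 / √(0.2094 × 0.3304) = 0.1864 / 0.26303 = 0.7087

0.71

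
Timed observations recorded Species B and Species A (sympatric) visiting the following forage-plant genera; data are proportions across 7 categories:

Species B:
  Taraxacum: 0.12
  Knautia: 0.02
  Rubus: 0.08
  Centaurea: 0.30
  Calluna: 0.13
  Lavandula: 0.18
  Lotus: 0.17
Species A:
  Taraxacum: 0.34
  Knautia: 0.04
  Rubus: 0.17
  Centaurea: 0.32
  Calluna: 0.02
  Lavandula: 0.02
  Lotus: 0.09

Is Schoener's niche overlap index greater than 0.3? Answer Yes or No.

Σ|p₁ᵢ − p₂ᵢ| = 0.22 + 0.02 + 0.09 + 0.02 + 0.11 + 0.16 + 0.08 = 0.70
D = 1 − ½ × 0.70 = 1 − 0.350 = 0.6500
D = 0.6500 > 0.3 → Yes.

Yes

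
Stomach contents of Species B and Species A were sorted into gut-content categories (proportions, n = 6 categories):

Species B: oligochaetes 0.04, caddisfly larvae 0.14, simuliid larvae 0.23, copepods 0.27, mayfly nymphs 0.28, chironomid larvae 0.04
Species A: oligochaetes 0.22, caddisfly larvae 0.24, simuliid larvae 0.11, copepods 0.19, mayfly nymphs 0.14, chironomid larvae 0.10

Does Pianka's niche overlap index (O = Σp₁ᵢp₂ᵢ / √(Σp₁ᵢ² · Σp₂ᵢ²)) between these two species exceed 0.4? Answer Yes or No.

Yes

Σ p₁ᵢp₂ᵢ = 0.0088 + 0.0336 + 0.0253 + 0.0513 + 0.0392 + 0.0040 = 0.1622
Σp_1ᵢ² = 0.04² + 0.14² + 0.23² + 0.27² + 0.28² + 0.04² = 0.0016 + 0.0196 + 0.0529 + 0.0729 + 0.0784 + 0.0016 = 0.2270
Σp_2ᵢ² = 0.22² + 0.24² + 0.11² + 0.19² + 0.14² + 0.10² = 0.0484 + 0.0576 + 0.0121 + 0.0361 + 0.0196 + 0.0100 = 0.1838
O = 0.1622 / √(0.2270 × 0.1838) = 0.1622 / 0.20426 = 0.7941
O = 0.7941 > 0.4 → Yes.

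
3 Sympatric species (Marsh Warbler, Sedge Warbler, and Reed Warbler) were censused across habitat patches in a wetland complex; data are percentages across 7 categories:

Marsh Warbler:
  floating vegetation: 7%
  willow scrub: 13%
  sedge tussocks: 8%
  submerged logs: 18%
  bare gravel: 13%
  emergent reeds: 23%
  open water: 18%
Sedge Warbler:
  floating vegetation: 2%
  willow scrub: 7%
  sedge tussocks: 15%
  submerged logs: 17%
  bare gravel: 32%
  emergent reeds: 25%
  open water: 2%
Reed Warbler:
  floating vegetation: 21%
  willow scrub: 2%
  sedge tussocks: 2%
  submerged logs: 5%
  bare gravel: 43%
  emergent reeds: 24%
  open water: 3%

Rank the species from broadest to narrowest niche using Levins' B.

Convert percentages to proportions (divide by 100).
Σp_Marsᵢ² = 0.07² + 0.13² + 0.08² + 0.18² + 0.13² + 0.23² + 0.18² = 0.0049 + 0.0169 + 0.0064 + 0.0324 + 0.0169 + 0.0529 + 0.0324 = 0.1628
B_Mars = 1 / 0.1628 = 6.1425
Σp_Sedgᵢ² = 0.02² + 0.07² + 0.15² + 0.17² + 0.32² + 0.25² + 0.02² = 0.0004 + 0.0049 + 0.0225 + 0.0289 + 0.1024 + 0.0625 + 0.0004 = 0.2220
B_Sedg = 1 / 0.2220 = 4.5045
Σp_Reedᵢ² = 0.21² + 0.02² + 0.02² + 0.05² + 0.43² + 0.24² + 0.03² = 0.0441 + 0.0004 + 0.0004 + 0.0025 + 0.1849 + 0.0576 + 0.0009 = 0.2908
B_Reed = 1 / 0.2908 = 3.4388
Ranking by B (broadest → narrowest): Marsh Warbler (6.14) > Sedge Warbler (4.50) > Reed Warbler (3.44)

Marsh Warbler > Sedge Warbler > Reed Warbler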